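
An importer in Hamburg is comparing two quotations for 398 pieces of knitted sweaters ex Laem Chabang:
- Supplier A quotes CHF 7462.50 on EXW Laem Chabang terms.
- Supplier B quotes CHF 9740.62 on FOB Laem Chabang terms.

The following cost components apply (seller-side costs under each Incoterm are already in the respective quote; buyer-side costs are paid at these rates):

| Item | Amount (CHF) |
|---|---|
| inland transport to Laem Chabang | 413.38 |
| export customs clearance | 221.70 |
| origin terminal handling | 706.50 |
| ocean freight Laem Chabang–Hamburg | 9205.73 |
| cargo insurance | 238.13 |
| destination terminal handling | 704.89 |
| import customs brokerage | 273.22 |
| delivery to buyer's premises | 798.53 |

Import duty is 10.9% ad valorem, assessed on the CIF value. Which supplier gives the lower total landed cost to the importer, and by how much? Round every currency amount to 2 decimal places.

Supplier A (EXW):
CIF value = EXW price + inland to port + export clearance + origin terminal + freight + insurance = 7462.50 + 413.38 + 221.70 + 706.50 + 9205.73 + 238.13 = 18247.94
Import duty = 18247.94 × 10.9% = 1989.03
Buyer bears (A): 413.38 + 221.70 + 706.50 + 9205.73 + 238.13 + 704.89 + 273.22 + 798.53 = 12562.08
Landed cost (A) = invoice 7462.50 + 12562.08 + duty 1989.03 = 22013.61
Supplier B (FOB):
CIF value = FOB price + freight + insurance = 9740.62 + 9205.73 + 238.13 = 19184.48
Import duty = 19184.48 × 10.9% = 2091.11
Buyer bears (B): 9205.73 + 238.13 + 704.89 + 273.22 + 798.53 = 11220.50
Landed cost (B) = invoice 9740.62 + 11220.50 + duty 2091.11 = 23052.23
Difference = |22013.61 − 23052.23| = 1038.62

Supplier A is cheaper by CHF 1038.62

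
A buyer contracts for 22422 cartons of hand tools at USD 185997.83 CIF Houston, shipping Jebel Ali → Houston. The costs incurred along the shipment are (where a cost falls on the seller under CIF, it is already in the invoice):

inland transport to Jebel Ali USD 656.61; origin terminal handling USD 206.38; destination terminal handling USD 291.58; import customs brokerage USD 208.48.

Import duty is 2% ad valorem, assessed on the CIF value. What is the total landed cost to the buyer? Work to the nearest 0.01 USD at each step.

CIF: the seller pays costs through ocean freight and marine insurance to the destination port.
Already in the invoice (seller's account under CIF): inland to port, origin terminal — exclude.
The CIF price already equals the CIF value: 185997.83
Import duty = 185997.83 × 2% = 3719.96
Buyer bears: destination terminal 291.58 + brokerage 208.48 + duty 3719.96 = 4220.02
Landed cost = invoice 185997.83 + 4220.02 = 190217.85

Total landed cost: USD 190217.85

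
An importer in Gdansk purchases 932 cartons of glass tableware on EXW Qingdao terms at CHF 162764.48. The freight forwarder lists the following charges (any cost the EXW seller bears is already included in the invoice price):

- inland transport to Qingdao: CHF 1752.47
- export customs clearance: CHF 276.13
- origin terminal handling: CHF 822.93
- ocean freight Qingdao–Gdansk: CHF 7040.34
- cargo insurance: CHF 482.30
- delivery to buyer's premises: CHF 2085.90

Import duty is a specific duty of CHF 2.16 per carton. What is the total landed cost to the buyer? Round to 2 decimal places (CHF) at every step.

EXW: the seller makes goods available at their premises; the buyer bears all onward costs.
CIF value = EXW price + inland to port + export clearance + origin terminal + freight + insurance = 162764.48 + 1752.47 + 276.13 + 822.93 + 7040.34 + 482.30 = 173138.65
Import duty = 932 × 2.16 = 2013.12
Buyer bears: inland to port 1752.47 + export clearance 276.13 + origin terminal 822.93 + freight 7040.34 + insurance 482.30 + delivery 2085.90 + duty 2013.12 = 14473.19
Landed cost = invoice 162764.48 + 14473.19 = 177237.67

Total landed cost: CHF 177237.67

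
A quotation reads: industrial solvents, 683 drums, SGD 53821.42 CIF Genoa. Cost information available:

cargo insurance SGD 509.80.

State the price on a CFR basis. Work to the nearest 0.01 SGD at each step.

From CIF to CFR, the seller no longer bears: insurance.
CFR price = 53821.42 − 509.80 = 53311.62

CFR price: SGD 53311.62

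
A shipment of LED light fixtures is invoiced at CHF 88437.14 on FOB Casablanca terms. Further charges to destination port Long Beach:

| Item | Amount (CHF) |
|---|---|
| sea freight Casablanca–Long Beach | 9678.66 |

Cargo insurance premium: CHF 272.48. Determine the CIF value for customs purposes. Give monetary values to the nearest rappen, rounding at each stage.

CIF value: CHF 98388.28

CIF = FOB price + freight + insurance
CIF = 88437.14 + 9678.66 + 272.48 = 98388.28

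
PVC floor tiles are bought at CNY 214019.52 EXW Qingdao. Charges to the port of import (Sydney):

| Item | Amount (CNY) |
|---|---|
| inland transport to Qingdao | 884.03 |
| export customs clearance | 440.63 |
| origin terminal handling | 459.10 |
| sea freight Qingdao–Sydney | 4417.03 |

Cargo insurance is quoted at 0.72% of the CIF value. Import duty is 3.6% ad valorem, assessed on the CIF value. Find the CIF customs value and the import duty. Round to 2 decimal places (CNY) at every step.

Let C be the CIF value. C = EXW price + pre-shipment costs + freight + 0.72% × C
C − 0.72% × C = 214019.52 + 884.03 + 440.63 + 459.10 + 4417.03
0.9928 × C = 220220.31
C = 220220.31 / 0.9928 = 221817.40
Insurance premium = 0.72% × 221817.40 = 1597.09
Import duty = 221817.40 × 3.6% = 7985.43

CIF value: CNY 221817.40; import duty: CNY 7985.43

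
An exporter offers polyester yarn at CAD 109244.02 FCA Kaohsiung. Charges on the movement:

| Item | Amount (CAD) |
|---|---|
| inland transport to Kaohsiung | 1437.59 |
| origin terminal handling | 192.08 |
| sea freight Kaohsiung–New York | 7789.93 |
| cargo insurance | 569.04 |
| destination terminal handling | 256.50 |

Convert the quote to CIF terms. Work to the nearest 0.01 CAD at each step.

CIF price: CAD 117795.07

Not relevant to the conversion: inland to port — on the seller under both FCA and CIF; already in the FCA price and stays in the CIF price. destination terminal — on the buyer under both terms; not part of either seller's price.
From FCA to CIF, the seller additionally bears: origin terminal, freight, insurance.
CIF price = 109244.02 + 192.08 + 7789.93 + 569.04 = 117795.07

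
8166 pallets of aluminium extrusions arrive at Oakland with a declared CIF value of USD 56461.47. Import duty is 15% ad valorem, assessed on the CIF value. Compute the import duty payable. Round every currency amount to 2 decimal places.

Import duty = 56461.47 × 15% = 8469.22

Import duty: USD 8469.22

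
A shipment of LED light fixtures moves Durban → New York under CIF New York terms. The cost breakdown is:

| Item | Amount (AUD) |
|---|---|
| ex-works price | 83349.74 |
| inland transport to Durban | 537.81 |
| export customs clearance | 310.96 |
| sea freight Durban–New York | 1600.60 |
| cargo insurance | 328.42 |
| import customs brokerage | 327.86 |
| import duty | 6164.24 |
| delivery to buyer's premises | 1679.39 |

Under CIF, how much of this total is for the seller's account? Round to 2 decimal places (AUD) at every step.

Seller's account: AUD 86127.53

CIF: the seller pays costs through ocean freight and marine insurance to the destination port.
Seller's account: goods 83349.74 + inland to port 537.81 + export clearance 310.96 + freight 1600.60 + insurance 328.42 = 86127.53
Buyer's account: brokerage 327.86 + duty 6164.24 + delivery 1679.39 = 8171.49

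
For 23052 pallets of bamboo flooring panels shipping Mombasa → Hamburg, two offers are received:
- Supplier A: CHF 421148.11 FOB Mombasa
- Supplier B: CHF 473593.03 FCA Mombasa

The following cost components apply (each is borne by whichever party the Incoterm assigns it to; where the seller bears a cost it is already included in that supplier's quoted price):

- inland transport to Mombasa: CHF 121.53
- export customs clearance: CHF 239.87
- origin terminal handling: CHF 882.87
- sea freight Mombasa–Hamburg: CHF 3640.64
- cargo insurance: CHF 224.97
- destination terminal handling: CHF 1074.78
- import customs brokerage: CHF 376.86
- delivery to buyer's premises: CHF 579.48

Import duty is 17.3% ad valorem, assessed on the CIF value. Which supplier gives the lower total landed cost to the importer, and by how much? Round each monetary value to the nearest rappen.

Supplier A (FOB):
CIF value = FOB price + freight + insurance = 421148.11 + 3640.64 + 224.97 = 425013.72
Import duty = 425013.72 × 17.3% = 73527.37
Buyer bears (A): 3640.64 + 224.97 + 1074.78 + 376.86 + 579.48 = 5896.73
Landed cost (A) = invoice 421148.11 + 5896.73 + duty 73527.37 = 500572.21
Supplier B (FCA):
CIF value = FCA price + origin terminal + freight + insurance = 473593.03 + 882.87 + 3640.64 + 224.97 = 478341.51
Import duty = 478341.51 × 17.3% = 82753.08
Buyer bears (B): 882.87 + 3640.64 + 224.97 + 1074.78 + 376.86 + 579.48 = 6779.60
Landed cost (B) = invoice 473593.03 + 6779.60 + duty 82753.08 = 563125.71
Difference = |500572.21 − 563125.71| = 62553.50

Supplier A is cheaper by CHF 62553.50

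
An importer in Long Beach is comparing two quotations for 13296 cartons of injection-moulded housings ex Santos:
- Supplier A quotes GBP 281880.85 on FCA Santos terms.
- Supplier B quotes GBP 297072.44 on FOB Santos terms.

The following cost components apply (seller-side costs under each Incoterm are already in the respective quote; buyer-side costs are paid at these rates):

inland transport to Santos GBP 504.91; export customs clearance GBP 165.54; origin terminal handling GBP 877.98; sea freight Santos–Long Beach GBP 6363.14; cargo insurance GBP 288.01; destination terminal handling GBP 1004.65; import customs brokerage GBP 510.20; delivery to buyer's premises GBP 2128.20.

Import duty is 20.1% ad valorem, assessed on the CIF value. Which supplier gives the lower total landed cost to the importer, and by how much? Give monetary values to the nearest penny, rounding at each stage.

Supplier A is cheaper by GBP 17190.64

Supplier A (FCA):
CIF value = FCA price + origin terminal + freight + insurance = 281880.85 + 877.98 + 6363.14 + 288.01 = 289409.98
Import duty = 289409.98 × 20.1% = 58171.41
Buyer bears (A): 877.98 + 6363.14 + 288.01 + 1004.65 + 510.20 + 2128.20 = 11172.18
Landed cost (A) = invoice 281880.85 + 11172.18 + duty 58171.41 = 351224.44
Supplier B (FOB):
CIF value = FOB price + freight + insurance = 297072.44 + 6363.14 + 288.01 = 303723.59
Import duty = 303723.59 × 20.1% = 61048.44
Buyer bears (B): 6363.14 + 288.01 + 1004.65 + 510.20 + 2128.20 = 10294.20
Landed cost (B) = invoice 297072.44 + 10294.20 + duty 61048.44 = 368415.08
Difference = |351224.44 − 368415.08| = 17190.64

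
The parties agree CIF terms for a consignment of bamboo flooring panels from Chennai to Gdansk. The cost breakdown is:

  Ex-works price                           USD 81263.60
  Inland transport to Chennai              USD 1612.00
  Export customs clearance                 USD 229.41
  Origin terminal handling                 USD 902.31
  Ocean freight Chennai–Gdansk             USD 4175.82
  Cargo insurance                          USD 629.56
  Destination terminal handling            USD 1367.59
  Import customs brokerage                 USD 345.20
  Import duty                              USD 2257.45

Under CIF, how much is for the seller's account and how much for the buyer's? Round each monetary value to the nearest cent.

CIF: the seller pays costs through ocean freight and marine insurance to the destination port.
Seller's account: goods 81263.60 + inland to port 1612.00 + export clearance 229.41 + origin terminal 902.31 + freight 4175.82 + insurance 629.56 = 88812.70
Buyer's account: destination terminal 1367.59 + brokerage 345.20 + duty 2257.45 = 3970.24

Seller: USD 88812.70; buyer: USD 3970.24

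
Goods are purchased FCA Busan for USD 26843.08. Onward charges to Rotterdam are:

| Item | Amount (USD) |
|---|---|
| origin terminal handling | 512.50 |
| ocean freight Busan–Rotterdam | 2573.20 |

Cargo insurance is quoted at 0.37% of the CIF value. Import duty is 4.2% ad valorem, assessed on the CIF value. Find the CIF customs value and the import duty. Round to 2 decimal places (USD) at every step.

CIF value: USD 30039.93; import duty: USD 1261.68

Let C be the CIF value. C = FCA price + pre-shipment costs + freight + 0.37% × C
C − 0.37% × C = 26843.08 + 512.50 + 2573.20
0.9963 × C = 29928.78
C = 29928.78 / 0.9963 = 30039.93
Insurance premium = 0.37% × 30039.93 = 111.15
Import duty = 30039.93 × 4.2% = 1261.68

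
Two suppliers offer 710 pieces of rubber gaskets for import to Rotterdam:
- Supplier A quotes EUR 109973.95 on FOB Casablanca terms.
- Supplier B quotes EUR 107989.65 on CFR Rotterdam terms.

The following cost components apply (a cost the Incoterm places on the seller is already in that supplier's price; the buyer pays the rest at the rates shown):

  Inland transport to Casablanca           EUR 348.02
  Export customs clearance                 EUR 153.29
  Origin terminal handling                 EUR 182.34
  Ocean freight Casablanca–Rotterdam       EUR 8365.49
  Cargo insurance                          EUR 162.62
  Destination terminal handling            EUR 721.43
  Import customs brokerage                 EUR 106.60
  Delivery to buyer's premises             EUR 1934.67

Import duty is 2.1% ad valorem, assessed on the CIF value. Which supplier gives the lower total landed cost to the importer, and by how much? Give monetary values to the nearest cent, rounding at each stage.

Supplier A (FOB):
CIF value = FOB price + freight + insurance = 109973.95 + 8365.49 + 162.62 = 118502.06
Import duty = 118502.06 × 2.1% = 2488.54
Buyer bears (A): 8365.49 + 162.62 + 721.43 + 106.60 + 1934.67 = 11290.81
Landed cost (A) = invoice 109973.95 + 11290.81 + duty 2488.54 = 123753.30
Supplier B (CFR):
CIF value = CFR price + insurance = 107989.65 + 162.62 = 108152.27
Import duty = 108152.27 × 2.1% = 2271.20
Buyer bears (B): 162.62 + 721.43 + 106.60 + 1934.67 = 2925.32
Landed cost (B) = invoice 107989.65 + 2925.32 + duty 2271.20 = 113186.17
Difference = |123753.30 − 113186.17| = 10567.13

Supplier B is cheaper by EUR 10567.13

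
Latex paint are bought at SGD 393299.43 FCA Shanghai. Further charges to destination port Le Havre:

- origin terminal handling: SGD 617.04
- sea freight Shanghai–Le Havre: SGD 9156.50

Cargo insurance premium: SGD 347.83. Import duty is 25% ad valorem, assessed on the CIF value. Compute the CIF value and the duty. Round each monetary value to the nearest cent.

CIF = FCA price + pre-shipment costs + freight + insurance
CIF = 393299.43 + 617.04 + 9156.50 + 347.83 = 403420.80
Import duty = 403420.80 × 25% = 100855.20

CIF value: SGD 403420.80; import duty: SGD 100855.20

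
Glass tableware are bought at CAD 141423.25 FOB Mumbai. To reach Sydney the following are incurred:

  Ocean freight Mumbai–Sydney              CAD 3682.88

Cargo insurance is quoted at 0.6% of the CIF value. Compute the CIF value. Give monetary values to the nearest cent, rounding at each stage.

CIF value: CAD 145982.02

Let C be the CIF value. C = FOB price + freight + 0.6% × C
C − 0.6% × C = 141423.25 + 3682.88
0.994 × C = 145106.13
C = 145106.13 / 0.994 = 145982.02
Insurance premium = 0.6% × 145982.02 = 875.89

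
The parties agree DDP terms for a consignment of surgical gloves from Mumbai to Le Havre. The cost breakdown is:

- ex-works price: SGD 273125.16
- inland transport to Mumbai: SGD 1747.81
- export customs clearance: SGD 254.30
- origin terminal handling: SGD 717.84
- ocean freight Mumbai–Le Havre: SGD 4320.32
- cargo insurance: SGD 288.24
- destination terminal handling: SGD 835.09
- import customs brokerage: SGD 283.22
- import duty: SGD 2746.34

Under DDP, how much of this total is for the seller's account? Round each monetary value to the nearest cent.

DDP: the seller bears all costs including import duty.
Seller's account: goods 273125.16 + inland to port 1747.81 + export clearance 254.30 + origin terminal 717.84 + freight 4320.32 + insurance 288.24 + destination terminal 835.09 + brokerage 283.22 + duty 2746.34 = 284318.32
Buyer's account: 0.00

Seller's account: SGD 284318.32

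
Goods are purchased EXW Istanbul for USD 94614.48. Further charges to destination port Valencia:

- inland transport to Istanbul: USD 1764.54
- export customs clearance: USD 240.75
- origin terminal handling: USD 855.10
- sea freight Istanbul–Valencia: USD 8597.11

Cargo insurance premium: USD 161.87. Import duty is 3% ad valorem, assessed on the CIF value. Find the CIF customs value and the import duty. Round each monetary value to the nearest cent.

CIF = EXW price + pre-shipment costs + freight + insurance
CIF = 94614.48 + 1764.54 + 240.75 + 855.10 + 8597.11 + 161.87 = 106233.85
Import duty = 106233.85 × 3% = 3187.02

CIF value: USD 106233.85; import duty: USD 3187.02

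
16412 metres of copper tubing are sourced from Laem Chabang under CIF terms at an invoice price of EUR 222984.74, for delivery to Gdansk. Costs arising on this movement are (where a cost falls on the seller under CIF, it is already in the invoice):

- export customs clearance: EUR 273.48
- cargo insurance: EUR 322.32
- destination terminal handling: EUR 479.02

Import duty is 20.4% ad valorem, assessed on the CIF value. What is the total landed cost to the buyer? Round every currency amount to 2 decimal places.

Total landed cost: EUR 268952.65

CIF: the seller pays costs through ocean freight and marine insurance to the destination port.
Already in the invoice (seller's account under CIF): export clearance, insurance — exclude.
The CIF price already equals the CIF value: 222984.74
Import duty = 222984.74 × 20.4% = 45488.89
Buyer bears: destination terminal 479.02 + duty 45488.89 = 45967.91
Landed cost = invoice 222984.74 + 45967.91 = 268952.65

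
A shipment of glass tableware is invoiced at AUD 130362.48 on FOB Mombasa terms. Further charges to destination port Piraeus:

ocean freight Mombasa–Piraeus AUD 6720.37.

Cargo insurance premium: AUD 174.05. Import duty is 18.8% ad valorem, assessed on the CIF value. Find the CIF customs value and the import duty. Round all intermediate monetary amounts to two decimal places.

CIF = FOB price + freight + insurance
CIF = 130362.48 + 6720.37 + 174.05 = 137256.90
Import duty = 137256.90 × 18.8% = 25804.30

CIF value: AUD 137256.90; import duty: AUD 25804.30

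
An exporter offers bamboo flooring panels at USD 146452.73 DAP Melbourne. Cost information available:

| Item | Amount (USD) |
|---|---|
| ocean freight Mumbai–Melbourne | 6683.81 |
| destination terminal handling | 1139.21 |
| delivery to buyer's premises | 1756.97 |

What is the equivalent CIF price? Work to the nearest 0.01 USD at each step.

CIF price: USD 143556.55

Not relevant to the conversion: freight — on the seller under both DAP and CIF; already in the DAP price and stays in the CIF price.
From DAP to CIF, the seller no longer bears: destination terminal, delivery.
CIF price = 146452.73 − 1139.21 − 1756.97 = 143556.55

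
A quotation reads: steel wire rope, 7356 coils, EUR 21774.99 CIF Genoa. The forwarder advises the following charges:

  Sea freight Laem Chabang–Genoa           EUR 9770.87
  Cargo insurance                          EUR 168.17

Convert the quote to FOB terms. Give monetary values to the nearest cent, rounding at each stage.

FOB price: EUR 11835.95

From CIF to FOB, the seller no longer bears: freight, insurance.
FOB price = 21774.99 − 9770.87 − 168.17 = 11835.95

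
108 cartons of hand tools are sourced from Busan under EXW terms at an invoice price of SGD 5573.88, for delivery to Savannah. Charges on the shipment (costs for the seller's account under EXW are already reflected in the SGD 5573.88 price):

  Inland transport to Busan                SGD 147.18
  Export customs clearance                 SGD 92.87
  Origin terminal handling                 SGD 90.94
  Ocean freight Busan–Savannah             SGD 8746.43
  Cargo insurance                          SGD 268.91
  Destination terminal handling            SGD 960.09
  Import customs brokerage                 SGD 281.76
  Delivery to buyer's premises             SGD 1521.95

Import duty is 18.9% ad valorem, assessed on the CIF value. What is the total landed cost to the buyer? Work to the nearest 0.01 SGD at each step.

EXW: the seller makes goods available at their premises; the buyer bears all onward costs.
CIF value = EXW price + inland to port + export clearance + origin terminal + freight + insurance = 5573.88 + 147.18 + 92.87 + 90.94 + 8746.43 + 268.91 = 14920.21
Import duty = 14920.21 × 18.9% = 2819.92
Buyer bears: inland to port 147.18 + export clearance 92.87 + origin terminal 90.94 + freight 8746.43 + insurance 268.91 + destination terminal 960.09 + brokerage 281.76 + delivery 1521.95 + duty 2819.92 = 14930.05
Landed cost = invoice 5573.88 + 14930.05 = 20503.93

Total landed cost: SGD 20503.93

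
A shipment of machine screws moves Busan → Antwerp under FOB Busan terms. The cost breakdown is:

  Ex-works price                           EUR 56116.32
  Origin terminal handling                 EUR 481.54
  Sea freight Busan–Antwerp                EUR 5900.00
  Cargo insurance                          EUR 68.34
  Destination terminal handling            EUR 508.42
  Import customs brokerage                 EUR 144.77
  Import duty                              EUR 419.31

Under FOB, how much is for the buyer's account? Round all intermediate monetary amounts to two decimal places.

FOB: the seller bears costs until goods are on board at the origin port; the buyer bears freight, insurance and all costs thereafter.
Seller's account: goods 56116.32 + origin terminal 481.54 = 56597.86
Buyer's account: freight 5900.00 + insurance 68.34 + destination terminal 508.42 + brokerage 144.77 + duty 419.31 = 7040.84

Buyer's account: EUR 7040.84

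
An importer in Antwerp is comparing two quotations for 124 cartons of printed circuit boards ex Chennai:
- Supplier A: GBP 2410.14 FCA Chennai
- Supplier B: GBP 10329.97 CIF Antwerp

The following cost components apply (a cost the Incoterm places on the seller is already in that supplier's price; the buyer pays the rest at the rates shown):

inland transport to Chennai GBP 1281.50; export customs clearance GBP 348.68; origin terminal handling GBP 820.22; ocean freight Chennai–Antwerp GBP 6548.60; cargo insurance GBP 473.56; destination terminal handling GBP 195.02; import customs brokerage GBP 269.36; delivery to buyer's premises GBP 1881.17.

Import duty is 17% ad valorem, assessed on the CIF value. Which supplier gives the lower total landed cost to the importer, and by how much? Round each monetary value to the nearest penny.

Supplier A (FCA):
CIF value = FCA price + origin terminal + freight + insurance = 2410.14 + 820.22 + 6548.60 + 473.56 = 10252.52
Import duty = 10252.52 × 17% = 1742.93
Buyer bears (A): 820.22 + 6548.60 + 473.56 + 195.02 + 269.36 + 1881.17 = 10187.93
Landed cost (A) = invoice 2410.14 + 10187.93 + duty 1742.93 = 14341.00
Supplier B (CIF):
The CIF price already equals the CIF value: 10329.97
Import duty = 10329.97 × 17% = 1756.09
Buyer bears (B): 195.02 + 269.36 + 1881.17 = 2345.55
Landed cost (B) = invoice 10329.97 + 2345.55 + duty 1756.09 = 14431.61
Difference = |14341.00 − 14431.61| = 90.61

Supplier A is cheaper by GBP 90.61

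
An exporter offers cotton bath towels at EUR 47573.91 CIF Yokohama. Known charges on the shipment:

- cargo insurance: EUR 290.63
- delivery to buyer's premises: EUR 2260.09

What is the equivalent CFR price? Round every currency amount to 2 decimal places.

Not relevant to the conversion: delivery — on the buyer under both terms; not part of either seller's price.
From CIF to CFR, the seller no longer bears: insurance.
CFR price = 47573.91 − 290.63 = 47283.28

CFR price: EUR 47283.28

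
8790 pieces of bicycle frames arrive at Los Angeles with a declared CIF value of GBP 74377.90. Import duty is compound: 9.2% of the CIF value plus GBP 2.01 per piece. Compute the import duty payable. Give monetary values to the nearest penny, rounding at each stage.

Ad valorem component: 74377.90 × 9.2% = 6842.77
Specific component: 8790 × 2.01 = 17667.90
Import duty = 6842.77 + 17667.90 = 24510.67

Import duty: GBP 24510.67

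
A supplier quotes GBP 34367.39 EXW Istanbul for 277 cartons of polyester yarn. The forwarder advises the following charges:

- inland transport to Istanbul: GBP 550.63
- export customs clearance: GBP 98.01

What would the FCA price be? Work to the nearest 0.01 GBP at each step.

FCA price: GBP 35016.03

From EXW to FCA, the seller additionally bears: inland to port, export clearance.
FCA price = 34367.39 + 550.63 + 98.01 = 35016.03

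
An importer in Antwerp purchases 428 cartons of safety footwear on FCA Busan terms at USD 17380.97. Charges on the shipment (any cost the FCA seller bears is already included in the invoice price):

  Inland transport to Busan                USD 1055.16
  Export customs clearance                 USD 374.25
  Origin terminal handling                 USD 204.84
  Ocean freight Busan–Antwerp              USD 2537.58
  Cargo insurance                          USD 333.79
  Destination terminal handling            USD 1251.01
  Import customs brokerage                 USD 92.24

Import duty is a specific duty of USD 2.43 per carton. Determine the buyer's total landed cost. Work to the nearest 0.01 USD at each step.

Total landed cost: USD 22840.47

FCA: the seller delivers export-cleared goods to the carrier; the buyer bears costs from that point.
Already in the invoice (seller's account under FCA): inland to port, export clearance — exclude.
CIF value = FCA price + origin terminal + freight + insurance = 17380.97 + 204.84 + 2537.58 + 333.79 = 20457.18
Import duty = 428 × 2.43 = 1040.04
Buyer bears: origin terminal 204.84 + freight 2537.58 + insurance 333.79 + destination terminal 1251.01 + brokerage 92.24 + duty 1040.04 = 5459.50
Landed cost = invoice 17380.97 + 5459.50 = 22840.47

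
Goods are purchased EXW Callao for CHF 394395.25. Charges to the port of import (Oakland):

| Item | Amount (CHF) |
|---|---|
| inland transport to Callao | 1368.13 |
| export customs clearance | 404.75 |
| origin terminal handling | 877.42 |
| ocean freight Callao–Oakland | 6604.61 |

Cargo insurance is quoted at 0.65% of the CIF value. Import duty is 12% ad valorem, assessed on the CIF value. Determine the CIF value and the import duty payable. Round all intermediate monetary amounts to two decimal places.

CIF value: CHF 406291.05; import duty: CHF 48754.93

Let C be the CIF value. C = EXW price + pre-shipment costs + freight + 0.65% × C
C − 0.65% × C = 394395.25 + 1368.13 + 404.75 + 877.42 + 6604.61
0.9935 × C = 403650.16
C = 403650.16 / 0.9935 = 406291.05
Insurance premium = 0.65% × 406291.05 = 2640.89
Import duty = 406291.05 × 12% = 48754.93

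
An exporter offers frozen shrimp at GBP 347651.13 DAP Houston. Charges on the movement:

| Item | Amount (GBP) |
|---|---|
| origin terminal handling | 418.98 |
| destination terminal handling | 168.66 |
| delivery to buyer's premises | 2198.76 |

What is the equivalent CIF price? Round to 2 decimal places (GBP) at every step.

Not relevant to the conversion: origin terminal — on the seller under both DAP and CIF; already in the DAP price and stays in the CIF price.
From DAP to CIF, the seller no longer bears: destination terminal, delivery.
CIF price = 347651.13 − 168.66 − 2198.76 = 345283.71

CIF price: GBP 345283.71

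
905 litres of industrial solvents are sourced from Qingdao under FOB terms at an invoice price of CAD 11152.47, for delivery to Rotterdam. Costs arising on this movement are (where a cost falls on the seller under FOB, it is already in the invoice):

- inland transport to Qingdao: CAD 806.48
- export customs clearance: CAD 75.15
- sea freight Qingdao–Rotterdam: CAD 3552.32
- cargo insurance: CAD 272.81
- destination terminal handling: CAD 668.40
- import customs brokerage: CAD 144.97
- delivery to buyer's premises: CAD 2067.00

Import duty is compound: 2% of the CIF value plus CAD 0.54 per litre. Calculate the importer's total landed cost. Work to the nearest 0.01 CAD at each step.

Total landed cost: CAD 18646.22

FOB: the seller bears costs until goods are on board at the origin port; the buyer bears freight, insurance and all costs thereafter.
Already in the invoice (seller's account under FOB): inland to port, export clearance — exclude.
CIF value = FOB price + freight + insurance = 11152.47 + 3552.32 + 272.81 = 14977.60
Ad valorem component: 14977.60 × 2% = 299.55
Specific component: 905 × 0.54 = 488.70
Import duty = 299.55 + 488.70 = 788.25
Buyer bears: freight 3552.32 + insurance 272.81 + destination terminal 668.40 + brokerage 144.97 + delivery 2067.00 + duty 788.25 = 7493.75
Landed cost = invoice 11152.47 + 7493.75 = 18646.22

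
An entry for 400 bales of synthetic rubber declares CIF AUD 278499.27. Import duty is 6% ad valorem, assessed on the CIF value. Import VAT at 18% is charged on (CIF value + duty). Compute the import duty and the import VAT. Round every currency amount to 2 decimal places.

Import duty = 278499.27 × 6% = 16709.96
VAT base = CIF + duty = 278499.27 + 16709.96 = 295209.23
Import VAT = 295209.23 × 18% = 53137.66

Import duty: AUD 16709.96; import VAT: AUD 53137.66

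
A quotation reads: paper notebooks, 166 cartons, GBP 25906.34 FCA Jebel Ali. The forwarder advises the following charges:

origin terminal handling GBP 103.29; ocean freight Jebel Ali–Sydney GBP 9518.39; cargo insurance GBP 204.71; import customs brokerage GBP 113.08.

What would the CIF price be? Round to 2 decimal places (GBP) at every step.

CIF price: GBP 35732.73

Not relevant to the conversion: brokerage — on the buyer under both terms; not part of either seller's price.
From FCA to CIF, the seller additionally bears: origin terminal, freight, insurance.
CIF price = 25906.34 + 103.29 + 9518.39 + 204.71 = 35732.73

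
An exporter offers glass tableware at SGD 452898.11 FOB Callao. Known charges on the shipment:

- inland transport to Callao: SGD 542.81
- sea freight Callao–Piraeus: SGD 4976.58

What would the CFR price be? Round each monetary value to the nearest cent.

Not relevant to the conversion: inland to port — on the seller under both FOB and CFR; already in the FOB price and stays in the CFR price.
From FOB to CFR, the seller additionally bears: freight.
CFR price = 452898.11 + 4976.58 = 457874.69

CFR price: SGD 457874.69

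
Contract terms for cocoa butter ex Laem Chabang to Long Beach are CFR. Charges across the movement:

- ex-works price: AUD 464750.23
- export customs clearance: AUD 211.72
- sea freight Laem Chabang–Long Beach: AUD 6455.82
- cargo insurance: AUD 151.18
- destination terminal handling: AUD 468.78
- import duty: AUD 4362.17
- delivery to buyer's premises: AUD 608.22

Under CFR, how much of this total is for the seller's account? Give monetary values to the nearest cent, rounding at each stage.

CFR: the seller pays costs through ocean freight to the destination port, but not insurance.
Seller's account: goods 464750.23 + export clearance 211.72 + freight 6455.82 = 471417.77
Buyer's account: insurance 151.18 + destination terminal 468.78 + duty 4362.17 + delivery 608.22 = 5590.35

Seller's account: AUD 471417.77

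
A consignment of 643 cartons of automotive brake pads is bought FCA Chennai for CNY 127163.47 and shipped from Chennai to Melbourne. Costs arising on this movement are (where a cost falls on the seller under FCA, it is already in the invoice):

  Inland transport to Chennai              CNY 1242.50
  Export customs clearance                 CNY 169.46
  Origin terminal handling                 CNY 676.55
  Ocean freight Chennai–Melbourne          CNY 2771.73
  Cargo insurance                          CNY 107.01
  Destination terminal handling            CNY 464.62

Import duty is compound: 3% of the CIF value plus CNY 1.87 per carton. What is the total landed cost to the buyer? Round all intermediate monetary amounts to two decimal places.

Total landed cost: CNY 136307.35

FCA: the seller delivers export-cleared goods to the carrier; the buyer bears costs from that point.
Already in the invoice (seller's account under FCA): inland to port, export clearance — exclude.
CIF value = FCA price + origin terminal + freight + insurance = 127163.47 + 676.55 + 2771.73 + 107.01 = 130718.76
Ad valorem component: 130718.76 × 3% = 3921.56
Specific component: 643 × 1.87 = 1202.41
Import duty = 3921.56 + 1202.41 = 5123.97
Buyer bears: origin terminal 676.55 + freight 2771.73 + insurance 107.01 + destination terminal 464.62 + duty 5123.97 = 9143.88
Landed cost = invoice 127163.47 + 9143.88 = 136307.35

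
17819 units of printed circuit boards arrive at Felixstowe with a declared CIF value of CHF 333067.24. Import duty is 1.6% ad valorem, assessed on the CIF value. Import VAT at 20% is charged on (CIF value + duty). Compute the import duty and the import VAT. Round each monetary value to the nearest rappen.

Import duty = 333067.24 × 1.6% = 5329.08
VAT base = CIF + duty = 333067.24 + 5329.08 = 338396.32
Import VAT = 338396.32 × 20% = 67679.26

Import duty: CHF 5329.08; import VAT: CHF 67679.26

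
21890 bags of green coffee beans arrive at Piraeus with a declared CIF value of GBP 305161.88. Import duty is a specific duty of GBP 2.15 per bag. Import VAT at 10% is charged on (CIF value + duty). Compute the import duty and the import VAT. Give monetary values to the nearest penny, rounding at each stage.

Import duty = 21890 × 2.15 = 47063.50
VAT base = CIF + duty = 305161.88 + 47063.50 = 352225.38
Import VAT = 352225.38 × 10% = 35222.54

Import duty: GBP 47063.50; import VAT: GBP 35222.54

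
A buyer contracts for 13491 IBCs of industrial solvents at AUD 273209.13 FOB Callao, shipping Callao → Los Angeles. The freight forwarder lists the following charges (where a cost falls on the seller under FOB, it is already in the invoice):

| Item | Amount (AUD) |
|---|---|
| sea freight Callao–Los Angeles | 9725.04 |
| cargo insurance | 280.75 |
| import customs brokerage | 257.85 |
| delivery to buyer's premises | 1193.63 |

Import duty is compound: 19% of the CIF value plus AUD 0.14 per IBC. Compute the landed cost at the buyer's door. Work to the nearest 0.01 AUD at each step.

FOB: the seller bears costs until goods are on board at the origin port; the buyer bears freight, insurance and all costs thereafter.
CIF value = FOB price + freight + insurance = 273209.13 + 9725.04 + 280.75 = 283214.92
Ad valorem component: 283214.92 × 19% = 53810.83
Specific component: 13491 × 0.14 = 1888.74
Import duty = 53810.83 + 1888.74 = 55699.57
Buyer bears: freight 9725.04 + insurance 280.75 + brokerage 257.85 + delivery 1193.63 + duty 55699.57 = 67156.84
Landed cost = invoice 273209.13 + 67156.84 = 340365.97

Total landed cost: AUD 340365.97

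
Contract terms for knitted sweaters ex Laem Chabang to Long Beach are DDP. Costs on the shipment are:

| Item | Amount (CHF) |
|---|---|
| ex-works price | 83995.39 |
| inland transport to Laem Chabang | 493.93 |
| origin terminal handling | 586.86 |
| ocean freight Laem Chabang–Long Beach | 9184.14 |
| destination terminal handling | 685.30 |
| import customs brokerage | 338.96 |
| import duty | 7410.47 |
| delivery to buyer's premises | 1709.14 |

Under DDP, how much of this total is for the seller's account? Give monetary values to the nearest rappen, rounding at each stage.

DDP: the seller bears all costs including import duty.
Seller's account: goods 83995.39 + inland to port 493.93 + origin terminal 586.86 + freight 9184.14 + destination terminal 685.30 + brokerage 338.96 + duty 7410.47 + delivery 1709.14 = 104404.19
Buyer's account: 0.00

Seller's account: CHF 104404.19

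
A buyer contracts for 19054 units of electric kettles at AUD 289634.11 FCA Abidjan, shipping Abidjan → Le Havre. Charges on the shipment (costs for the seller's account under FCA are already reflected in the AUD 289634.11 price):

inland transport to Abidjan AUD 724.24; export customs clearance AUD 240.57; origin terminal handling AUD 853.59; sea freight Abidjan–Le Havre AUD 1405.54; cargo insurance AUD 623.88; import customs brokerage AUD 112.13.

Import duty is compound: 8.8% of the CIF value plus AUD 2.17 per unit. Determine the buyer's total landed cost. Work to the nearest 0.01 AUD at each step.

FCA: the seller delivers export-cleared goods to the carrier; the buyer bears costs from that point.
Already in the invoice (seller's account under FCA): inland to port, export clearance — exclude.
CIF value = FCA price + origin terminal + freight + insurance = 289634.11 + 853.59 + 1405.54 + 623.88 = 292517.12
Ad valorem component: 292517.12 × 8.8% = 25741.51
Specific component: 19054 × 2.17 = 41347.18
Import duty = 25741.51 + 41347.18 = 67088.69
Buyer bears: origin terminal 853.59 + freight 1405.54 + insurance 623.88 + brokerage 112.13 + duty 67088.69 = 70083.83
Landed cost = invoice 289634.11 + 70083.83 = 359717.94

Total landed cost: AUD 359717.94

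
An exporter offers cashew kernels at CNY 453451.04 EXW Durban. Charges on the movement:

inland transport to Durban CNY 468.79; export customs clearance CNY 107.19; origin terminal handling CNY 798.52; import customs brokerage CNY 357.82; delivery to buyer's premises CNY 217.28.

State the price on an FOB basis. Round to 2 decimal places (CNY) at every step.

Not relevant to the conversion: delivery, brokerage — on the buyer under both terms; not part of either seller's price.
From EXW to FOB, the seller additionally bears: inland to port, export clearance, origin terminal.
FOB price = 453451.04 + 468.79 + 107.19 + 798.52 = 454825.54

FOB price: CNY 454825.54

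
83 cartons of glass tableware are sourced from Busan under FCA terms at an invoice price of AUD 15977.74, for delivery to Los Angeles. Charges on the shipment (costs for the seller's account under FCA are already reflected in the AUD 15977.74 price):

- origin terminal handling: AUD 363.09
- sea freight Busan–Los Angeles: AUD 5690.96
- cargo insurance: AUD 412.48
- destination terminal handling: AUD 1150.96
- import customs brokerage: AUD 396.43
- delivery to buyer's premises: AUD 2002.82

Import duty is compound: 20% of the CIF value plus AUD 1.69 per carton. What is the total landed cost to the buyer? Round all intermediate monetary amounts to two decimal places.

FCA: the seller delivers export-cleared goods to the carrier; the buyer bears costs from that point.
CIF value = FCA price + origin terminal + freight + insurance = 15977.74 + 363.09 + 5690.96 + 412.48 = 22444.27
Ad valorem component: 22444.27 × 20% = 4488.85
Specific component: 83 × 1.69 = 140.27
Import duty = 4488.85 + 140.27 = 4629.12
Buyer bears: origin terminal 363.09 + freight 5690.96 + insurance 412.48 + destination terminal 1150.96 + brokerage 396.43 + delivery 2002.82 + duty 4629.12 = 14645.86
Landed cost = invoice 15977.74 + 14645.86 = 30623.60

Total landed cost: AUD 30623.60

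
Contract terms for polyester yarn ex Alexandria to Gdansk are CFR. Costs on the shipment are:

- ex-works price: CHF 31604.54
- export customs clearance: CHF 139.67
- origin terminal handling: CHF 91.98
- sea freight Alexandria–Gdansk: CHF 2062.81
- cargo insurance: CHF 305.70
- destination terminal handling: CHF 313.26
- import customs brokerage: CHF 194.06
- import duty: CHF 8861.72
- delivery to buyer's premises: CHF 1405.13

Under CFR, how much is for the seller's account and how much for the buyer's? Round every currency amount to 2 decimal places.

CFR: the seller pays costs through ocean freight to the destination port, but not insurance.
Seller's account: goods 31604.54 + export clearance 139.67 + origin terminal 91.98 + freight 2062.81 = 33899.00
Buyer's account: insurance 305.70 + destination terminal 313.26 + brokerage 194.06 + duty 8861.72 + delivery 1405.13 = 11079.87

Seller: CHF 33899.00; buyer: CHF 11079.87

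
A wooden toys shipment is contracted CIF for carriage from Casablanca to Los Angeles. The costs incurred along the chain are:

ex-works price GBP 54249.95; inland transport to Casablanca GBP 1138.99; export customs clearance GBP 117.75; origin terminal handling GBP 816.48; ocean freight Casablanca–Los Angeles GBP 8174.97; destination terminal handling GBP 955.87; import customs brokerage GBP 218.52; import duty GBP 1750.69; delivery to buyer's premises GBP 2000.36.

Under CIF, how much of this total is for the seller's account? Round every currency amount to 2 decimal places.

Seller's account: GBP 64498.14

CIF: the seller pays costs through ocean freight and marine insurance to the destination port.
Seller's account: goods 54249.95 + inland to port 1138.99 + export clearance 117.75 + origin terminal 816.48 + freight 8174.97 = 64498.14
Buyer's account: destination terminal 955.87 + brokerage 218.52 + duty 1750.69 + delivery 2000.36 = 4925.44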